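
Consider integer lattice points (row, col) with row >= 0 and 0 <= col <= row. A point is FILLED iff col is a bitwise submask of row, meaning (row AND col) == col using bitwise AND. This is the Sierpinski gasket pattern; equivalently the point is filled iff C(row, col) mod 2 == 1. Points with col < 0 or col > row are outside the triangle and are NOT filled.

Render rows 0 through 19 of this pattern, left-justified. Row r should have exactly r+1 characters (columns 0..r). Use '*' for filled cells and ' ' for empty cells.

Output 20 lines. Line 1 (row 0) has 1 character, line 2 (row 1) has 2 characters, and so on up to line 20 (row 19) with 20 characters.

Answer: *
**
* *
****
*   *
**  **
* * * *
********
*       *
**      **
* *     * *
****    ****
*   *   *   *
**  **  **  **
* * * * * * * *
****************
*               *
**              **
* *             * *
****            ****

Derivation:
r0=0: *
r1=1: **
r2=10: * *
r3=11: ****
r4=100: *   *
r5=101: **  **
r6=110: * * * *
r7=111: ********
r8=1000: *       *
r9=1001: **      **
r10=1010: * *     * *
r11=1011: ****    ****
r12=1100: *   *   *   *
r13=1101: **  **  **  **
r14=1110: * * * * * * * *
r15=1111: ****************
r16=10000: *               *
r17=10001: **              **
r18=10010: * *             * *
r19=10011: ****            ****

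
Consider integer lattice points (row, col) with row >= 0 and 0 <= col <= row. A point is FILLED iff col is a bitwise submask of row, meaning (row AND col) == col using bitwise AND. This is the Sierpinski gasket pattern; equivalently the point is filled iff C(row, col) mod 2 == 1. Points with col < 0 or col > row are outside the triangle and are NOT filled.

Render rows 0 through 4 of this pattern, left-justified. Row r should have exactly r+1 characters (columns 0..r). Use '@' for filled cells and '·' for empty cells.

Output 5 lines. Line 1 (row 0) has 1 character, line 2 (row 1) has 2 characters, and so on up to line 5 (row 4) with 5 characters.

Answer: @
@@
@·@
@@@@
@···@

Derivation:
r0=0: @
r1=1: @@
r2=10: @·@
r3=11: @@@@
r4=100: @···@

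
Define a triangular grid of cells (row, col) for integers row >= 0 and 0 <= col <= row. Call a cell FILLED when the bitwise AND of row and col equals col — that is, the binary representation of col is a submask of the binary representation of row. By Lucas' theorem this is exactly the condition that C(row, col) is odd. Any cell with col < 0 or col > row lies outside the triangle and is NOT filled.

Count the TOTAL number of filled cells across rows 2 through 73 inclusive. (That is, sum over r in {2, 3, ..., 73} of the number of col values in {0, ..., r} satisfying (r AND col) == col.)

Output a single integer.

r2=10 pc1: +2 =2
r3=11 pc2: +4 =6
r4=100 pc1: +2 =8
r5=101 pc2: +4 =12
r6=110 pc2: +4 =16
r7=111 pc3: +8 =24
r8=1000 pc1: +2 =26
r9=1001 pc2: +4 =30
r10=1010 pc2: +4 =34
r11=1011 pc3: +8 =42
r12=1100 pc2: +4 =46
r13=1101 pc3: +8 =54
r14=1110 pc3: +8 =62
r15=1111 pc4: +16 =78
r16=10000 pc1: +2 =80
r17=10001 pc2: +4 =84
r18=10010 pc2: +4 =88
r19=10011 pc3: +8 =96
r20=10100 pc2: +4 =100
r21=10101 pc3: +8 =108
r22=10110 pc3: +8 =116
r23=10111 pc4: +16 =132
r24=11000 pc2: +4 =136
r25=11001 pc3: +8 =144
r26=11010 pc3: +8 =152
r27=11011 pc4: +16 =168
r28=11100 pc3: +8 =176
r29=11101 pc4: +16 =192
r30=11110 pc4: +16 =208
r31=11111 pc5: +32 =240
r32=100000 pc1: +2 =242
r33=100001 pc2: +4 =246
r34=100010 pc2: +4 =250
r35=100011 pc3: +8 =258
r36=100100 pc2: +4 =262
r37=100101 pc3: +8 =270
r38=100110 pc3: +8 =278
r39=100111 pc4: +16 =294
r40=101000 pc2: +4 =298
r41=101001 pc3: +8 =306
r42=101010 pc3: +8 =314
r43=101011 pc4: +16 =330
r44=101100 pc3: +8 =338
r45=101101 pc4: +16 =354
r46=101110 pc4: +16 =370
r47=101111 pc5: +32 =402
r48=110000 pc2: +4 =406
r49=110001 pc3: +8 =414
r50=110010 pc3: +8 =422
r51=110011 pc4: +16 =438
r52=110100 pc3: +8 =446
r53=110101 pc4: +16 =462
r54=110110 pc4: +16 =478
r55=110111 pc5: +32 =510
r56=111000 pc3: +8 =518
r57=111001 pc4: +16 =534
r58=111010 pc4: +16 =550
r59=111011 pc5: +32 =582
r60=111100 pc4: +16 =598
r61=111101 pc5: +32 =630
r62=111110 pc5: +32 =662
r63=111111 pc6: +64 =726
r64=1000000 pc1: +2 =728
r65=1000001 pc2: +4 =732
r66=1000010 pc2: +4 =736
r67=1000011 pc3: +8 =744
r68=1000100 pc2: +4 =748
r69=1000101 pc3: +8 =756
r70=1000110 pc3: +8 =764
r71=1000111 pc4: +16 =780
r72=1001000 pc2: +4 =784
r73=1001001 pc3: +8 =792

Answer: 792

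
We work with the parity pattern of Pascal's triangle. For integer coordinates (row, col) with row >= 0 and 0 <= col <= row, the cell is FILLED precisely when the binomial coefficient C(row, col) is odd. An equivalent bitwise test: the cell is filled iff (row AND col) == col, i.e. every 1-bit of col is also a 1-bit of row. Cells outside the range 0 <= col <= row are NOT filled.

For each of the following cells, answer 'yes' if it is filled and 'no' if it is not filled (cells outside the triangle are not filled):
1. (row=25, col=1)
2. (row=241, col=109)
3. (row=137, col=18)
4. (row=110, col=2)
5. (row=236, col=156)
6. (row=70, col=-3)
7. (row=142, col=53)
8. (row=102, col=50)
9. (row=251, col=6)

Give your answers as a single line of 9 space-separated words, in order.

Answer: yes no no yes no no no no no

Derivation:
(25,1): row=0b11001, col=0b1, row AND col = 0b1 = 1; 1 == 1 -> filled
(241,109): row=0b11110001, col=0b1101101, row AND col = 0b1100001 = 97; 97 != 109 -> empty
(137,18): row=0b10001001, col=0b10010, row AND col = 0b0 = 0; 0 != 18 -> empty
(110,2): row=0b1101110, col=0b10, row AND col = 0b10 = 2; 2 == 2 -> filled
(236,156): row=0b11101100, col=0b10011100, row AND col = 0b10001100 = 140; 140 != 156 -> empty
(70,-3): col outside [0, 70] -> not filled
(142,53): row=0b10001110, col=0b110101, row AND col = 0b100 = 4; 4 != 53 -> empty
(102,50): row=0b1100110, col=0b110010, row AND col = 0b100010 = 34; 34 != 50 -> empty
(251,6): row=0b11111011, col=0b110, row AND col = 0b10 = 2; 2 != 6 -> empty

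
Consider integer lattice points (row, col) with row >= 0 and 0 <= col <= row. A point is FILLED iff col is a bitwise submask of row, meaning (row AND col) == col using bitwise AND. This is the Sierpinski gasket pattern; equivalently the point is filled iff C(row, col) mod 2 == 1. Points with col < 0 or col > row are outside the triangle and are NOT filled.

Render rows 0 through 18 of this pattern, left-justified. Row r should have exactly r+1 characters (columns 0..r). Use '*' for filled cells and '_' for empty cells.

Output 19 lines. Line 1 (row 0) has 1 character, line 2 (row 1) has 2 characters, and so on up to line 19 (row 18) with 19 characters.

r0=0: *
r1=1: **
r2=10: *_*
r3=11: ****
r4=100: *___*
r5=101: **__**
r6=110: *_*_*_*
r7=111: ********
r8=1000: *_______*
r9=1001: **______**
r10=1010: *_*_____*_*
r11=1011: ****____****
r12=1100: *___*___*___*
r13=1101: **__**__**__**
r14=1110: *_*_*_*_*_*_*_*
r15=1111: ****************
r16=10000: *_______________*
r17=10001: **______________**
r18=10010: *_*_____________*_*

Answer: *
**
*_*
****
*___*
**__**
*_*_*_*
********
*_______*
**______**
*_*_____*_*
****____****
*___*___*___*
**__**__**__**
*_*_*_*_*_*_*_*
****************
*_______________*
**______________**
*_*_____________*_*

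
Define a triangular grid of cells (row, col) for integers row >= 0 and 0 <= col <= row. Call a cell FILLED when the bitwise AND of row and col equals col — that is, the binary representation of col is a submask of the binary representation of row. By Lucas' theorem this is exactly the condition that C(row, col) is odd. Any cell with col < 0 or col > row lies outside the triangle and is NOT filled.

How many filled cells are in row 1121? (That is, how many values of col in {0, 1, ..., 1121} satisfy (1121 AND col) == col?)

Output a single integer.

Answer: 16

Derivation:
1121 in binary = 10001100001
popcount(1121) = number of 1-bits in 10001100001 = 4
A col c satisfies (1121 AND c) == c iff every set bit of c is also set in 1121; each of the 4 set bits of 1121 can independently be on or off in c.
count = 2^4 = 16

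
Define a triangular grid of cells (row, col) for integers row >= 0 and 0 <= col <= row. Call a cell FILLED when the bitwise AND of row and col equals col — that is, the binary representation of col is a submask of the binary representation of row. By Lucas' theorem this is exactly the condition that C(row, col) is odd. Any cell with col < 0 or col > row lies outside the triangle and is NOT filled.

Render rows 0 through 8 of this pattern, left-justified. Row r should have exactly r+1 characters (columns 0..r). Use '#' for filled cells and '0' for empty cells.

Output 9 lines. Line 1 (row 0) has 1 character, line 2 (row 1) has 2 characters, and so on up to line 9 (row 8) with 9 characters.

Answer: #
##
#0#
####
#000#
##00##
#0#0#0#
########
#0000000#

Derivation:
r0=0: #
r1=1: ##
r2=10: #0#
r3=11: ####
r4=100: #000#
r5=101: ##00##
r6=110: #0#0#0#
r7=111: ########
r8=1000: #0000000#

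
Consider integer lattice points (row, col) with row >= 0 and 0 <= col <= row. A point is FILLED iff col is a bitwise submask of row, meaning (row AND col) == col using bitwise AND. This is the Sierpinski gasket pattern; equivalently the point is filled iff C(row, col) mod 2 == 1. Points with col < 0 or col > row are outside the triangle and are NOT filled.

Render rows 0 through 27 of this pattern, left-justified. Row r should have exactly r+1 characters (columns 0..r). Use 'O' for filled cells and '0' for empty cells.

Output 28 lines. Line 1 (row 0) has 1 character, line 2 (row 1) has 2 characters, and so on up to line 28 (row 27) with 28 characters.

Answer: O
OO
O0O
OOOO
O000O
OO00OO
O0O0O0O
OOOOOOOO
O0000000O
OO000000OO
O0O00000O0O
OOOO0000OOOO
O000O000O000O
OO00OO00OO00OO
O0O0O0O0O0O0O0O
OOOOOOOOOOOOOOOO
O000000000000000O
OO00000000000000OO
O0O0000000000000O0O
OOOO000000000000OOOO
O000O00000000000O000O
OO00OO0000000000OO00OO
O0O0O0O000000000O0O0O0O
OOOOOOOO00000000OOOOOOOO
O0000000O0000000O0000000O
OO000000OO000000OO000000OO
O0O00000O0O00000O0O00000O0O
OOOO0000OOOO0000OOOO0000OOOO

Derivation:
r0=0: O
r1=1: OO
r2=10: O0O
r3=11: OOOO
r4=100: O000O
r5=101: OO00OO
r6=110: O0O0O0O
r7=111: OOOOOOOO
r8=1000: O0000000O
r9=1001: OO000000OO
r10=1010: O0O00000O0O
r11=1011: OOOO0000OOOO
r12=1100: O000O000O000O
r13=1101: OO00OO00OO00OO
r14=1110: O0O0O0O0O0O0O0O
r15=1111: OOOOOOOOOOOOOOOO
r16=10000: O000000000000000O
r17=10001: OO00000000000000OO
r18=10010: O0O0000000000000O0O
r19=10011: OOOO000000000000OOOO
r20=10100: O000O00000000000O000O
r21=10101: OO00OO0000000000OO00OO
r22=10110: O0O0O0O000000000O0O0O0O
r23=10111: OOOOOOOO00000000OOOOOOOO
r24=11000: O0000000O0000000O0000000O
r25=11001: OO000000OO000000OO000000OO
r26=11010: O0O00000O0O00000O0O00000O0O
r27=11011: OOOO0000OOOO0000OOOO0000OOOO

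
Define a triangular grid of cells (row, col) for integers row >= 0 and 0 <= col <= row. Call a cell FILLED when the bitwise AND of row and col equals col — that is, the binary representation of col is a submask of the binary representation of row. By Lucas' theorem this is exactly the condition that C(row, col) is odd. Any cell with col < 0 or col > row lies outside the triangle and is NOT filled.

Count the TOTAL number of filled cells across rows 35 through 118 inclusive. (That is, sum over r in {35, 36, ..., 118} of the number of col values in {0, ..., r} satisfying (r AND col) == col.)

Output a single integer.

Answer: 1438

Derivation:
r35=100011 pc3: +8 =8
r36=100100 pc2: +4 =12
r37=100101 pc3: +8 =20
r38=100110 pc3: +8 =28
r39=100111 pc4: +16 =44
r40=101000 pc2: +4 =48
r41=101001 pc3: +8 =56
r42=101010 pc3: +8 =64
r43=101011 pc4: +16 =80
r44=101100 pc3: +8 =88
r45=101101 pc4: +16 =104
r46=101110 pc4: +16 =120
r47=101111 pc5: +32 =152
r48=110000 pc2: +4 =156
r49=110001 pc3: +8 =164
r50=110010 pc3: +8 =172
r51=110011 pc4: +16 =188
r52=110100 pc3: +8 =196
r53=110101 pc4: +16 =212
r54=110110 pc4: +16 =228
r55=110111 pc5: +32 =260
r56=111000 pc3: +8 =268
r57=111001 pc4: +16 =284
r58=111010 pc4: +16 =300
r59=111011 pc5: +32 =332
r60=111100 pc4: +16 =348
r61=111101 pc5: +32 =380
r62=111110 pc5: +32 =412
r63=111111 pc6: +64 =476
r64=1000000 pc1: +2 =478
r65=1000001 pc2: +4 =482
r66=1000010 pc2: +4 =486
r67=1000011 pc3: +8 =494
r68=1000100 pc2: +4 =498
r69=1000101 pc3: +8 =506
r70=1000110 pc3: +8 =514
r71=1000111 pc4: +16 =530
r72=1001000 pc2: +4 =534
r73=1001001 pc3: +8 =542
r74=1001010 pc3: +8 =550
r75=1001011 pc4: +16 =566
r76=1001100 pc3: +8 =574
r77=1001101 pc4: +16 =590
r78=1001110 pc4: +16 =606
r79=1001111 pc5: +32 =638
r80=1010000 pc2: +4 =642
r81=1010001 pc3: +8 =650
r82=1010010 pc3: +8 =658
r83=1010011 pc4: +16 =674
r84=1010100 pc3: +8 =682
r85=1010101 pc4: +16 =698
r86=1010110 pc4: +16 =714
r87=1010111 pc5: +32 =746
r88=1011000 pc3: +8 =754
r89=1011001 pc4: +16 =770
r90=1011010 pc4: +16 =786
r91=1011011 pc5: +32 =818
r92=1011100 pc4: +16 =834
r93=1011101 pc5: +32 =866
r94=1011110 pc5: +32 =898
r95=1011111 pc6: +64 =962
r96=1100000 pc2: +4 =966
r97=1100001 pc3: +8 =974
r98=1100010 pc3: +8 =982
r99=1100011 pc4: +16 =998
r100=1100100 pc3: +8 =1006
r101=1100101 pc4: +16 =1022
r102=1100110 pc4: +16 =1038
r103=1100111 pc5: +32 =1070
r104=1101000 pc3: +8 =1078
r105=1101001 pc4: +16 =1094
r106=1101010 pc4: +16 =1110
r107=1101011 pc5: +32 =1142
r108=1101100 pc4: +16 =1158
r109=1101101 pc5: +32 =1190
r110=1101110 pc5: +32 =1222
r111=1101111 pc6: +64 =1286
r112=1110000 pc3: +8 =1294
r113=1110001 pc4: +16 =1310
r114=1110010 pc4: +16 =1326
r115=1110011 pc5: +32 =1358
r116=1110100 pc4: +16 =1374
r117=1110101 pc5: +32 =1406
r118=1110110 pc5: +32 =1438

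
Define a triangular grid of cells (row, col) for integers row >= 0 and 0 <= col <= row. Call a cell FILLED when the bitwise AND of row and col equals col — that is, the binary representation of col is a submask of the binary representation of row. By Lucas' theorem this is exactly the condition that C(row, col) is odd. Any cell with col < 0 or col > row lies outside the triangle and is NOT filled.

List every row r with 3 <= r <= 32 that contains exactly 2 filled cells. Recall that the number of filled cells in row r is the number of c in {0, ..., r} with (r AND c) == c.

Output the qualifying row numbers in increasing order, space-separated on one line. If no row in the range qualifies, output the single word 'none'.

Answer: 4 8 16 32

Derivation:
Row r has 2^popcount(r) filled cells, so we need popcount(r) = log2(2) = 1.
Scan r = 3..32 and keep those with exactly 1 one-bits:
r=3=11 popcount=2 -> skip
r=4=100 popcount=1 -> KEEP
r=5=101 popcount=2 -> skip
r=6=110 popcount=2 -> skip
r=7=111 popcount=3 -> skip
r=8=1000 popcount=1 -> KEEP
r=9=1001 popcount=2 -> skip
r=10=1010 popcount=2 -> skip
r=11=1011 popcount=3 -> skip
r=12=1100 popcount=2 -> skip
r=13=1101 popcount=3 -> skip
r=14=1110 popcount=3 -> skip
r=15=1111 popcount=4 -> skip
r=16=10000 popcount=1 -> KEEP
r=17=10001 popcount=2 -> skip
r=18=10010 popcount=2 -> skip
r=19=10011 popcount=3 -> skip
r=20=10100 popcount=2 -> skip
r=21=10101 popcount=3 -> skip
r=22=10110 popcount=3 -> skip
r=23=10111 popcount=4 -> skip
r=24=11000 popcount=2 -> skip
r=25=11001 popcount=3 -> skip
r=26=11010 popcount=3 -> skip
r=27=11011 popcount=4 -> skip
r=28=11100 popcount=3 -> skip
r=29=11101 popcount=4 -> skip
r=30=11110 popcount=4 -> skip
r=31=11111 popcount=5 -> skip
r=32=100000 popcount=1 -> KEEP
Kept rows: 4 8 16 32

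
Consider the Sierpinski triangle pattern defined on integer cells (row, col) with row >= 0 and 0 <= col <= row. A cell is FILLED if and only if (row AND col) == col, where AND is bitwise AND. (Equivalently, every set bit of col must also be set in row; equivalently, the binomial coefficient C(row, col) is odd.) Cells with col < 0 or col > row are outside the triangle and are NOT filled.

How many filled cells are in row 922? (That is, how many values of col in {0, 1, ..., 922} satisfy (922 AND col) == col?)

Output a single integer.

922 in binary = 1110011010
popcount(922) = number of 1-bits in 1110011010 = 6
A col c satisfies (922 AND c) == c iff every set bit of c is also set in 922; each of the 6 set bits of 922 can independently be on or off in c.
count = 2^6 = 64

Answer: 64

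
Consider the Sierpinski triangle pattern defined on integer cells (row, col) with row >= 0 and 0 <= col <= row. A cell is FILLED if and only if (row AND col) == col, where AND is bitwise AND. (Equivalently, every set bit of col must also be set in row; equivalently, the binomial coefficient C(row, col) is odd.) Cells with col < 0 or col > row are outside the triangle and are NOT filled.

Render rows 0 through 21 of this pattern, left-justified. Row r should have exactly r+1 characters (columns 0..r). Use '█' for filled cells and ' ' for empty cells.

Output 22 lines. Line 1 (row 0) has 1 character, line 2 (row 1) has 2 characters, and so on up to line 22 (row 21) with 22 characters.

r0=0: █
r1=1: ██
r2=10: █ █
r3=11: ████
r4=100: █   █
r5=101: ██  ██
r6=110: █ █ █ █
r7=111: ████████
r8=1000: █       █
r9=1001: ██      ██
r10=1010: █ █     █ █
r11=1011: ████    ████
r12=1100: █   █   █   █
r13=1101: ██  ██  ██  ██
r14=1110: █ █ █ █ █ █ █ █
r15=1111: ████████████████
r16=10000: █               █
r17=10001: ██              ██
r18=10010: █ █             █ █
r19=10011: ████            ████
r20=10100: █   █           █   █
r21=10101: ██  ██          ██  ██

Answer: █
██
█ █
████
█   █
██  ██
█ █ █ █
████████
█       █
██      ██
█ █     █ █
████    ████
█   █   █   █
██  ██  ██  ██
█ █ █ █ █ █ █ █
████████████████
█               █
██              ██
█ █             █ █
████            ████
█   █           █   █
██  ██          ██  ██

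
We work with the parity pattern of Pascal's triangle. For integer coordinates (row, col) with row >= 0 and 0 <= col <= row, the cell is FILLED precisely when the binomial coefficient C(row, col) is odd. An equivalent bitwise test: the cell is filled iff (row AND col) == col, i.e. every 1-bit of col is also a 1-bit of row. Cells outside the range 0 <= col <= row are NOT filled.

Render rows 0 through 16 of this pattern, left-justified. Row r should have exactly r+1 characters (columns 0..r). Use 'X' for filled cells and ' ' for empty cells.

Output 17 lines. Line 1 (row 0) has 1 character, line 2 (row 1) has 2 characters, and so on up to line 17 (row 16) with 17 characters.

Answer: X
XX
X X
XXXX
X   X
XX  XX
X X X X
XXXXXXXX
X       X
XX      XX
X X     X X
XXXX    XXXX
X   X   X   X
XX  XX  XX  XX
X X X X X X X X
XXXXXXXXXXXXXXXX
X               X

Derivation:
r0=0: X
r1=1: XX
r2=10: X X
r3=11: XXXX
r4=100: X   X
r5=101: XX  XX
r6=110: X X X X
r7=111: XXXXXXXX
r8=1000: X       X
r9=1001: XX      XX
r10=1010: X X     X X
r11=1011: XXXX    XXXX
r12=1100: X   X   X   X
r13=1101: XX  XX  XX  XX
r14=1110: X X X X X X X X
r15=1111: XXXXXXXXXXXXXXXX
r16=10000: X               X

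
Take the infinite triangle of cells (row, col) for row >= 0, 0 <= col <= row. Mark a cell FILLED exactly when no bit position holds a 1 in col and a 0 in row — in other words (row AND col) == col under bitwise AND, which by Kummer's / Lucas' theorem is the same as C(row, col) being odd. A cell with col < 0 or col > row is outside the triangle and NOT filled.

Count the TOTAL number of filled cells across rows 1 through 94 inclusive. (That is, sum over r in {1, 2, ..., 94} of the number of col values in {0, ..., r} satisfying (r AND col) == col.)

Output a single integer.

r1=1 pc1: +2 =2
r2=10 pc1: +2 =4
r3=11 pc2: +4 =8
r4=100 pc1: +2 =10
r5=101 pc2: +4 =14
r6=110 pc2: +4 =18
r7=111 pc3: +8 =26
r8=1000 pc1: +2 =28
r9=1001 pc2: +4 =32
r10=1010 pc2: +4 =36
r11=1011 pc3: +8 =44
r12=1100 pc2: +4 =48
r13=1101 pc3: +8 =56
r14=1110 pc3: +8 =64
r15=1111 pc4: +16 =80
r16=10000 pc1: +2 =82
r17=10001 pc2: +4 =86
r18=10010 pc2: +4 =90
r19=10011 pc3: +8 =98
r20=10100 pc2: +4 =102
r21=10101 pc3: +8 =110
r22=10110 pc3: +8 =118
r23=10111 pc4: +16 =134
r24=11000 pc2: +4 =138
r25=11001 pc3: +8 =146
r26=11010 pc3: +8 =154
r27=11011 pc4: +16 =170
r28=11100 pc3: +8 =178
r29=11101 pc4: +16 =194
r30=11110 pc4: +16 =210
r31=11111 pc5: +32 =242
r32=100000 pc1: +2 =244
r33=100001 pc2: +4 =248
r34=100010 pc2: +4 =252
r35=100011 pc3: +8 =260
r36=100100 pc2: +4 =264
r37=100101 pc3: +8 =272
r38=100110 pc3: +8 =280
r39=100111 pc4: +16 =296
r40=101000 pc2: +4 =300
r41=101001 pc3: +8 =308
r42=101010 pc3: +8 =316
r43=101011 pc4: +16 =332
r44=101100 pc3: +8 =340
r45=101101 pc4: +16 =356
r46=101110 pc4: +16 =372
r47=101111 pc5: +32 =404
r48=110000 pc2: +4 =408
r49=110001 pc3: +8 =416
r50=110010 pc3: +8 =424
r51=110011 pc4: +16 =440
r52=110100 pc3: +8 =448
r53=110101 pc4: +16 =464
r54=110110 pc4: +16 =480
r55=110111 pc5: +32 =512
r56=111000 pc3: +8 =520
r57=111001 pc4: +16 =536
r58=111010 pc4: +16 =552
r59=111011 pc5: +32 =584
r60=111100 pc4: +16 =600
r61=111101 pc5: +32 =632
r62=111110 pc5: +32 =664
r63=111111 pc6: +64 =728
r64=1000000 pc1: +2 =730
r65=1000001 pc2: +4 =734
r66=1000010 pc2: +4 =738
r67=1000011 pc3: +8 =746
r68=1000100 pc2: +4 =750
r69=1000101 pc3: +8 =758
r70=1000110 pc3: +8 =766
r71=1000111 pc4: +16 =782
r72=1001000 pc2: +4 =786
r73=1001001 pc3: +8 =794
r74=1001010 pc3: +8 =802
r75=1001011 pc4: +16 =818
r76=1001100 pc3: +8 =826
r77=1001101 pc4: +16 =842
r78=1001110 pc4: +16 =858
r79=1001111 pc5: +32 =890
r80=1010000 pc2: +4 =894
r81=1010001 pc3: +8 =902
r82=1010010 pc3: +8 =910
r83=1010011 pc4: +16 =926
r84=1010100 pc3: +8 =934
r85=1010101 pc4: +16 =950
r86=1010110 pc4: +16 =966
r87=1010111 pc5: +32 =998
r88=1011000 pc3: +8 =1006
r89=1011001 pc4: +16 =1022
r90=1011010 pc4: +16 =1038
r91=1011011 pc5: +32 =1070
r92=1011100 pc4: +16 =1086
r93=1011101 pc5: +32 =1118
r94=1011110 pc5: +32 =1150

Answer: 1150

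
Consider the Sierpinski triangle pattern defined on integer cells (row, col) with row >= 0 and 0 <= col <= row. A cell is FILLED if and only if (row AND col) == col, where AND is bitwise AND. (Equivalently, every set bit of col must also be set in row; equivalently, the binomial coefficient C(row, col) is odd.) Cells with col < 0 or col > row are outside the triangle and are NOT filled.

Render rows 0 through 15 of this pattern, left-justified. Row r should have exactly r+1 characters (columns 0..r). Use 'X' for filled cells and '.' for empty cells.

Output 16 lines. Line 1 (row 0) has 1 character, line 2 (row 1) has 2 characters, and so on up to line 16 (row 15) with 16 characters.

r0=0: X
r1=1: XX
r2=10: X.X
r3=11: XXXX
r4=100: X...X
r5=101: XX..XX
r6=110: X.X.X.X
r7=111: XXXXXXXX
r8=1000: X.......X
r9=1001: XX......XX
r10=1010: X.X.....X.X
r11=1011: XXXX....XXXX
r12=1100: X...X...X...X
r13=1101: XX..XX..XX..XX
r14=1110: X.X.X.X.X.X.X.X
r15=1111: XXXXXXXXXXXXXXXX

Answer: X
XX
X.X
XXXX
X...X
XX..XX
X.X.X.X
XXXXXXXX
X.......X
XX......XX
X.X.....X.X
XXXX....XXXX
X...X...X...X
XX..XX..XX..XX
X.X.X.X.X.X.X.X
XXXXXXXXXXXXXXXX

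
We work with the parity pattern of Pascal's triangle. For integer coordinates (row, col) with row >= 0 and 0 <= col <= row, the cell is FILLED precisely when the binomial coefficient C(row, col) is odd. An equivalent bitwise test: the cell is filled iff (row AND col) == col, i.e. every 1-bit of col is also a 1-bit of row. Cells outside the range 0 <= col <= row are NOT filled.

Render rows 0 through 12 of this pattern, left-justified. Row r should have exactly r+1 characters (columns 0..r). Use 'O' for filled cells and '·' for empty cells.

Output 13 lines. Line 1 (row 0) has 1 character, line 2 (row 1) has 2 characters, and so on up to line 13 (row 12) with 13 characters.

Answer: O
OO
O·O
OOOO
O···O
OO··OO
O·O·O·O
OOOOOOOO
O·······O
OO······OO
O·O·····O·O
OOOO····OOOO
O···O···O···O

Derivation:
r0=0: O
r1=1: OO
r2=10: O·O
r3=11: OOOO
r4=100: O···O
r5=101: OO··OO
r6=110: O·O·O·O
r7=111: OOOOOOOO
r8=1000: O·······O
r9=1001: OO······OO
r10=1010: O·O·····O·O
r11=1011: OOOO····OOOO
r12=1100: O···O···O···O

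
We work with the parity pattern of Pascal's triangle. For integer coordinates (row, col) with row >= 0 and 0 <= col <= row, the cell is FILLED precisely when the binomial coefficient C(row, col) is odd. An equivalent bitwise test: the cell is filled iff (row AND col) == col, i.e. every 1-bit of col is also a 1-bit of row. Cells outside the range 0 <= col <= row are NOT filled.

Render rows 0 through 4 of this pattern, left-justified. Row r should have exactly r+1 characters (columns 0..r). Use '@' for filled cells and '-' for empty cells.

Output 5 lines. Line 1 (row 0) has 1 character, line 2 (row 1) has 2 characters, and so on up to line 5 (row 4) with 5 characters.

Answer: @
@@
@-@
@@@@
@---@

Derivation:
r0=0: @
r1=1: @@
r2=10: @-@
r3=11: @@@@
r4=100: @---@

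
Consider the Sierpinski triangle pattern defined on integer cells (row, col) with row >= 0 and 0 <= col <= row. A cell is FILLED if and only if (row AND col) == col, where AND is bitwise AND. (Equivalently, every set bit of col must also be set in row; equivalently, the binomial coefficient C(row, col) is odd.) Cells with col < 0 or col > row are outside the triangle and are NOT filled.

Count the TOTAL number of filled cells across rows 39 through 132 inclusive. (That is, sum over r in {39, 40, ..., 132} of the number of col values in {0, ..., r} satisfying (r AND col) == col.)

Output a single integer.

r39=100111 pc4: +16 =16
r40=101000 pc2: +4 =20
r41=101001 pc3: +8 =28
r42=101010 pc3: +8 =36
r43=101011 pc4: +16 =52
r44=101100 pc3: +8 =60
r45=101101 pc4: +16 =76
r46=101110 pc4: +16 =92
r47=101111 pc5: +32 =124
r48=110000 pc2: +4 =128
r49=110001 pc3: +8 =136
r50=110010 pc3: +8 =144
r51=110011 pc4: +16 =160
r52=110100 pc3: +8 =168
r53=110101 pc4: +16 =184
r54=110110 pc4: +16 =200
r55=110111 pc5: +32 =232
r56=111000 pc3: +8 =240
r57=111001 pc4: +16 =256
r58=111010 pc4: +16 =272
r59=111011 pc5: +32 =304
r60=111100 pc4: +16 =320
r61=111101 pc5: +32 =352
r62=111110 pc5: +32 =384
r63=111111 pc6: +64 =448
r64=1000000 pc1: +2 =450
r65=1000001 pc2: +4 =454
r66=1000010 pc2: +4 =458
r67=1000011 pc3: +8 =466
r68=1000100 pc2: +4 =470
r69=1000101 pc3: +8 =478
r70=1000110 pc3: +8 =486
r71=1000111 pc4: +16 =502
r72=1001000 pc2: +4 =506
r73=1001001 pc3: +8 =514
r74=1001010 pc3: +8 =522
r75=1001011 pc4: +16 =538
r76=1001100 pc3: +8 =546
r77=1001101 pc4: +16 =562
r78=1001110 pc4: +16 =578
r79=1001111 pc5: +32 =610
r80=1010000 pc2: +4 =614
r81=1010001 pc3: +8 =622
r82=1010010 pc3: +8 =630
r83=1010011 pc4: +16 =646
r84=1010100 pc3: +8 =654
r85=1010101 pc4: +16 =670
r86=1010110 pc4: +16 =686
r87=1010111 pc5: +32 =718
r88=1011000 pc3: +8 =726
r89=1011001 pc4: +16 =742
r90=1011010 pc4: +16 =758
r91=1011011 pc5: +32 =790
r92=1011100 pc4: +16 =806
r93=1011101 pc5: +32 =838
r94=1011110 pc5: +32 =870
r95=1011111 pc6: +64 =934
r96=1100000 pc2: +4 =938
r97=1100001 pc3: +8 =946
r98=1100010 pc3: +8 =954
r99=1100011 pc4: +16 =970
r100=1100100 pc3: +8 =978
r101=1100101 pc4: +16 =994
r102=1100110 pc4: +16 =1010
r103=1100111 pc5: +32 =1042
r104=1101000 pc3: +8 =1050
r105=1101001 pc4: +16 =1066
r106=1101010 pc4: +16 =1082
r107=1101011 pc5: +32 =1114
r108=1101100 pc4: +16 =1130
r109=1101101 pc5: +32 =1162
r110=1101110 pc5: +32 =1194
r111=1101111 pc6: +64 =1258
r112=1110000 pc3: +8 =1266
r113=1110001 pc4: +16 =1282
r114=1110010 pc4: +16 =1298
r115=1110011 pc5: +32 =1330
r116=1110100 pc4: +16 =1346
r117=1110101 pc5: +32 =1378
r118=1110110 pc5: +32 =1410
r119=1110111 pc6: +64 =1474
r120=1111000 pc4: +16 =1490
r121=1111001 pc5: +32 =1522
r122=1111010 pc5: +32 =1554
r123=1111011 pc6: +64 =1618
r124=1111100 pc5: +32 =1650
r125=1111101 pc6: +64 =1714
r126=1111110 pc6: +64 =1778
r127=1111111 pc7: +128 =1906
r128=10000000 pc1: +2 =1908
r129=10000001 pc2: +4 =1912
r130=10000010 pc2: +4 =1916
r131=10000011 pc3: +8 =1924
r132=10000100 pc2: +4 =1928

Answer: 1928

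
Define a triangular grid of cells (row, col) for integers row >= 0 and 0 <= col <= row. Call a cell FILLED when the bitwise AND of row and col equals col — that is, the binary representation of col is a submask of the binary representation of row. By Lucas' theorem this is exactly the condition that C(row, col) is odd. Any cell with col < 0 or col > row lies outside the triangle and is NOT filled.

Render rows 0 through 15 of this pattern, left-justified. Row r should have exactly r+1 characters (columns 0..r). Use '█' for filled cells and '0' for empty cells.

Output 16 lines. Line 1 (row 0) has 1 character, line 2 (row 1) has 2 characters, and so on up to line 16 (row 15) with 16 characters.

Answer: █
██
█0█
████
█000█
██00██
█0█0█0█
████████
█0000000█
██000000██
█0█00000█0█
████0000████
█000█000█000█
██00██00██00██
█0█0█0█0█0█0█0█
████████████████

Derivation:
r0=0: █
r1=1: ██
r2=10: █0█
r3=11: ████
r4=100: █000█
r5=101: ██00██
r6=110: █0█0█0█
r7=111: ████████
r8=1000: █0000000█
r9=1001: ██000000██
r10=1010: █0█00000█0█
r11=1011: ████0000████
r12=1100: █000█000█000█
r13=1101: ██00██00██00██
r14=1110: █0█0█0█0█0█0█0█
r15=1111: ████████████████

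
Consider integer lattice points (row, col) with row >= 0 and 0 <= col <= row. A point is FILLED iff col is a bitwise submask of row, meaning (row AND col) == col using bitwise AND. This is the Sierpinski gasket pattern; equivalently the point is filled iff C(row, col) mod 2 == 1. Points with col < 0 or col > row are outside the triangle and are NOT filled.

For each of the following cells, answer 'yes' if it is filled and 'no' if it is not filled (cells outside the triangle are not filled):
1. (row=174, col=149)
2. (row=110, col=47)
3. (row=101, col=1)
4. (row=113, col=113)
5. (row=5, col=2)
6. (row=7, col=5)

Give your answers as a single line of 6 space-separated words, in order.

(174,149): row=0b10101110, col=0b10010101, row AND col = 0b10000100 = 132; 132 != 149 -> empty
(110,47): row=0b1101110, col=0b101111, row AND col = 0b101110 = 46; 46 != 47 -> empty
(101,1): row=0b1100101, col=0b1, row AND col = 0b1 = 1; 1 == 1 -> filled
(113,113): row=0b1110001, col=0b1110001, row AND col = 0b1110001 = 113; 113 == 113 -> filled
(5,2): row=0b101, col=0b10, row AND col = 0b0 = 0; 0 != 2 -> empty
(7,5): row=0b111, col=0b101, row AND col = 0b101 = 5; 5 == 5 -> filled

Answer: no no yes yes no yes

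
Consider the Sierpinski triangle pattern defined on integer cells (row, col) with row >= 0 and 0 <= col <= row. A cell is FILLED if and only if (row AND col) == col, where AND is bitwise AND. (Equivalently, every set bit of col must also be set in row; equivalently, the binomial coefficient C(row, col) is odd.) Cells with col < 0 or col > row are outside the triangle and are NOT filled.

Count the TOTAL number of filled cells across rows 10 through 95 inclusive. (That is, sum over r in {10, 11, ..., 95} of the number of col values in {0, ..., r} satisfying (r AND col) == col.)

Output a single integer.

Answer: 1182

Derivation:
r10=1010 pc2: +4 =4
r11=1011 pc3: +8 =12
r12=1100 pc2: +4 =16
r13=1101 pc3: +8 =24
r14=1110 pc3: +8 =32
r15=1111 pc4: +16 =48
r16=10000 pc1: +2 =50
r17=10001 pc2: +4 =54
r18=10010 pc2: +4 =58
r19=10011 pc3: +8 =66
r20=10100 pc2: +4 =70
r21=10101 pc3: +8 =78
r22=10110 pc3: +8 =86
r23=10111 pc4: +16 =102
r24=11000 pc2: +4 =106
r25=11001 pc3: +8 =114
r26=11010 pc3: +8 =122
r27=11011 pc4: +16 =138
r28=11100 pc3: +8 =146
r29=11101 pc4: +16 =162
r30=11110 pc4: +16 =178
r31=11111 pc5: +32 =210
r32=100000 pc1: +2 =212
r33=100001 pc2: +4 =216
r34=100010 pc2: +4 =220
r35=100011 pc3: +8 =228
r36=100100 pc2: +4 =232
r37=100101 pc3: +8 =240
r38=100110 pc3: +8 =248
r39=100111 pc4: +16 =264
r40=101000 pc2: +4 =268
r41=101001 pc3: +8 =276
r42=101010 pc3: +8 =284
r43=101011 pc4: +16 =300
r44=101100 pc3: +8 =308
r45=101101 pc4: +16 =324
r46=101110 pc4: +16 =340
r47=101111 pc5: +32 =372
r48=110000 pc2: +4 =376
r49=110001 pc3: +8 =384
r50=110010 pc3: +8 =392
r51=110011 pc4: +16 =408
r52=110100 pc3: +8 =416
r53=110101 pc4: +16 =432
r54=110110 pc4: +16 =448
r55=110111 pc5: +32 =480
r56=111000 pc3: +8 =488
r57=111001 pc4: +16 =504
r58=111010 pc4: +16 =520
r59=111011 pc5: +32 =552
r60=111100 pc4: +16 =568
r61=111101 pc5: +32 =600
r62=111110 pc5: +32 =632
r63=111111 pc6: +64 =696
r64=1000000 pc1: +2 =698
r65=1000001 pc2: +4 =702
r66=1000010 pc2: +4 =706
r67=1000011 pc3: +8 =714
r68=1000100 pc2: +4 =718
r69=1000101 pc3: +8 =726
r70=1000110 pc3: +8 =734
r71=1000111 pc4: +16 =750
r72=1001000 pc2: +4 =754
r73=1001001 pc3: +8 =762
r74=1001010 pc3: +8 =770
r75=1001011 pc4: +16 =786
r76=1001100 pc3: +8 =794
r77=1001101 pc4: +16 =810
r78=1001110 pc4: +16 =826
r79=1001111 pc5: +32 =858
r80=1010000 pc2: +4 =862
r81=1010001 pc3: +8 =870
r82=1010010 pc3: +8 =878
r83=1010011 pc4: +16 =894
r84=1010100 pc3: +8 =902
r85=1010101 pc4: +16 =918
r86=1010110 pc4: +16 =934
r87=1010111 pc5: +32 =966
r88=1011000 pc3: +8 =974
r89=1011001 pc4: +16 =990
r90=1011010 pc4: +16 =1006
r91=1011011 pc5: +32 =1038
r92=1011100 pc4: +16 =1054
r93=1011101 pc5: +32 =1086
r94=1011110 pc5: +32 =1118
r95=1011111 pc6: +64 =1182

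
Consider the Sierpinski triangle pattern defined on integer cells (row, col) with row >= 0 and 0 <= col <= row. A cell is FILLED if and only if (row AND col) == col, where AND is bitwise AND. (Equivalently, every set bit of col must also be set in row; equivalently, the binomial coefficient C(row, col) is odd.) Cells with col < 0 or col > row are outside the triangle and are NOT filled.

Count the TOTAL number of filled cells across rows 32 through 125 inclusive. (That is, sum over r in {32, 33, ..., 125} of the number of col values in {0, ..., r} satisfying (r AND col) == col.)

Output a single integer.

Answer: 1752

Derivation:
r32=100000 pc1: +2 =2
r33=100001 pc2: +4 =6
r34=100010 pc2: +4 =10
r35=100011 pc3: +8 =18
r36=100100 pc2: +4 =22
r37=100101 pc3: +8 =30
r38=100110 pc3: +8 =38
r39=100111 pc4: +16 =54
r40=101000 pc2: +4 =58
r41=101001 pc3: +8 =66
r42=101010 pc3: +8 =74
r43=101011 pc4: +16 =90
r44=101100 pc3: +8 =98
r45=101101 pc4: +16 =114
r46=101110 pc4: +16 =130
r47=101111 pc5: +32 =162
r48=110000 pc2: +4 =166
r49=110001 pc3: +8 =174
r50=110010 pc3: +8 =182
r51=110011 pc4: +16 =198
r52=110100 pc3: +8 =206
r53=110101 pc4: +16 =222
r54=110110 pc4: +16 =238
r55=110111 pc5: +32 =270
r56=111000 pc3: +8 =278
r57=111001 pc4: +16 =294
r58=111010 pc4: +16 =310
r59=111011 pc5: +32 =342
r60=111100 pc4: +16 =358
r61=111101 pc5: +32 =390
r62=111110 pc5: +32 =422
r63=111111 pc6: +64 =486
r64=1000000 pc1: +2 =488
r65=1000001 pc2: +4 =492
r66=1000010 pc2: +4 =496
r67=1000011 pc3: +8 =504
r68=1000100 pc2: +4 =508
r69=1000101 pc3: +8 =516
r70=1000110 pc3: +8 =524
r71=1000111 pc4: +16 =540
r72=1001000 pc2: +4 =544
r73=1001001 pc3: +8 =552
r74=1001010 pc3: +8 =560
r75=1001011 pc4: +16 =576
r76=1001100 pc3: +8 =584
r77=1001101 pc4: +16 =600
r78=1001110 pc4: +16 =616
r79=1001111 pc5: +32 =648
r80=1010000 pc2: +4 =652
r81=1010001 pc3: +8 =660
r82=1010010 pc3: +8 =668
r83=1010011 pc4: +16 =684
r84=1010100 pc3: +8 =692
r85=1010101 pc4: +16 =708
r86=1010110 pc4: +16 =724
r87=1010111 pc5: +32 =756
r88=1011000 pc3: +8 =764
r89=1011001 pc4: +16 =780
r90=1011010 pc4: +16 =796
r91=1011011 pc5: +32 =828
r92=1011100 pc4: +16 =844
r93=1011101 pc5: +32 =876
r94=1011110 pc5: +32 =908
r95=1011111 pc6: +64 =972
r96=1100000 pc2: +4 =976
r97=1100001 pc3: +8 =984
r98=1100010 pc3: +8 =992
r99=1100011 pc4: +16 =1008
r100=1100100 pc3: +8 =1016
r101=1100101 pc4: +16 =1032
r102=1100110 pc4: +16 =1048
r103=1100111 pc5: +32 =1080
r104=1101000 pc3: +8 =1088
r105=1101001 pc4: +16 =1104
r106=1101010 pc4: +16 =1120
r107=1101011 pc5: +32 =1152
r108=1101100 pc4: +16 =1168
r109=1101101 pc5: +32 =1200
r110=1101110 pc5: +32 =1232
r111=1101111 pc6: +64 =1296
r112=1110000 pc3: +8 =1304
r113=1110001 pc4: +16 =1320
r114=1110010 pc4: +16 =1336
r115=1110011 pc5: +32 =1368
r116=1110100 pc4: +16 =1384
r117=1110101 pc5: +32 =1416
r118=1110110 pc5: +32 =1448
r119=1110111 pc6: +64 =1512
r120=1111000 pc4: +16 =1528
r121=1111001 pc5: +32 =1560
r122=1111010 pc5: +32 =1592
r123=1111011 pc6: +64 =1656
r124=1111100 pc5: +32 =1688
r125=1111101 pc6: +64 =1752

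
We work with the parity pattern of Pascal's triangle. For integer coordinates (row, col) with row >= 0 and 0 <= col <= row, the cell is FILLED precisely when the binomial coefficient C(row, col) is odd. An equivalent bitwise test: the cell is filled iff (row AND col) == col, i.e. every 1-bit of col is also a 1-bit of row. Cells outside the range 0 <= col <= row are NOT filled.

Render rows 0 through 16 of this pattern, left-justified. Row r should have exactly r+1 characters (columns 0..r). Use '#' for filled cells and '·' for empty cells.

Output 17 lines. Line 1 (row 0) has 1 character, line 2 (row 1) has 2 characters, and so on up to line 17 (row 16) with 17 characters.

Answer: #
##
#·#
####
#···#
##··##
#·#·#·#
########
#·······#
##······##
#·#·····#·#
####····####
#···#···#···#
##··##··##··##
#·#·#·#·#·#·#·#
################
#···············#

Derivation:
r0=0: #
r1=1: ##
r2=10: #·#
r3=11: ####
r4=100: #···#
r5=101: ##··##
r6=110: #·#·#·#
r7=111: ########
r8=1000: #·······#
r9=1001: ##······##
r10=1010: #·#·····#·#
r11=1011: ####····####
r12=1100: #···#···#···#
r13=1101: ##··##··##··##
r14=1110: #·#·#·#·#·#·#·#
r15=1111: ################
r16=10000: #···············#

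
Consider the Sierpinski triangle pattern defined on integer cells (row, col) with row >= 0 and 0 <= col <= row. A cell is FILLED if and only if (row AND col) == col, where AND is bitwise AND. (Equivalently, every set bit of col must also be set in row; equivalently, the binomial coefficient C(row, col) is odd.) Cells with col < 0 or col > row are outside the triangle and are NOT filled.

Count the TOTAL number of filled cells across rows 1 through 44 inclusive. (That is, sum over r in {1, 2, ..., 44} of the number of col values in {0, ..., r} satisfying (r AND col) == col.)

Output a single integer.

r1=1 pc1: +2 =2
r2=10 pc1: +2 =4
r3=11 pc2: +4 =8
r4=100 pc1: +2 =10
r5=101 pc2: +4 =14
r6=110 pc2: +4 =18
r7=111 pc3: +8 =26
r8=1000 pc1: +2 =28
r9=1001 pc2: +4 =32
r10=1010 pc2: +4 =36
r11=1011 pc3: +8 =44
r12=1100 pc2: +4 =48
r13=1101 pc3: +8 =56
r14=1110 pc3: +8 =64
r15=1111 pc4: +16 =80
r16=10000 pc1: +2 =82
r17=10001 pc2: +4 =86
r18=10010 pc2: +4 =90
r19=10011 pc3: +8 =98
r20=10100 pc2: +4 =102
r21=10101 pc3: +8 =110
r22=10110 pc3: +8 =118
r23=10111 pc4: +16 =134
r24=11000 pc2: +4 =138
r25=11001 pc3: +8 =146
r26=11010 pc3: +8 =154
r27=11011 pc4: +16 =170
r28=11100 pc3: +8 =178
r29=11101 pc4: +16 =194
r30=11110 pc4: +16 =210
r31=11111 pc5: +32 =242
r32=100000 pc1: +2 =244
r33=100001 pc2: +4 =248
r34=100010 pc2: +4 =252
r35=100011 pc3: +8 =260
r36=100100 pc2: +4 =264
r37=100101 pc3: +8 =272
r38=100110 pc3: +8 =280
r39=100111 pc4: +16 =296
r40=101000 pc2: +4 =300
r41=101001 pc3: +8 =308
r42=101010 pc3: +8 =316
r43=101011 pc4: +16 =332
r44=101100 pc3: +8 =340

Answer: 340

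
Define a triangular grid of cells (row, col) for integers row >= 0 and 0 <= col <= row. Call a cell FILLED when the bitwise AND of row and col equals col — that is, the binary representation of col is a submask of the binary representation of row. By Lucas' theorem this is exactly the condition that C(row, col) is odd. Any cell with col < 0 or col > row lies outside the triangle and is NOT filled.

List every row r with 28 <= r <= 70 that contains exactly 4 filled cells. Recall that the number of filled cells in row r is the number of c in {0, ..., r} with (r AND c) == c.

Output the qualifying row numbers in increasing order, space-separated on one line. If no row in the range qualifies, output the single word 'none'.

Answer: 33 34 36 40 48 65 66 68

Derivation:
Row r has 2^popcount(r) filled cells, so we need popcount(r) = log2(4) = 2.
Scan r = 28..70 and keep those with exactly 2 one-bits:
r=28=11100 popcount=3 -> skip
r=29=11101 popcount=4 -> skip
r=30=11110 popcount=4 -> skip
r=31=11111 popcount=5 -> skip
r=32=100000 popcount=1 -> skip
r=33=100001 popcount=2 -> KEEP
r=34=100010 popcount=2 -> KEEP
r=35=100011 popcount=3 -> skip
r=36=100100 popcount=2 -> KEEP
r=37=100101 popcount=3 -> skip
r=38=100110 popcount=3 -> skip
r=39=100111 popcount=4 -> skip
r=40=101000 popcount=2 -> KEEP
r=41=101001 popcount=3 -> skip
r=42=101010 popcount=3 -> skip
r=43=101011 popcount=4 -> skip
r=44=101100 popcount=3 -> skip
r=45=101101 popcount=4 -> skip
r=46=101110 popcount=4 -> skip
r=47=101111 popcount=5 -> skip
r=48=110000 popcount=2 -> KEEP
r=49=110001 popcount=3 -> skip
r=50=110010 popcount=3 -> skip
r=51=110011 popcount=4 -> skip
r=52=110100 popcount=3 -> skip
r=53=110101 popcount=4 -> skip
r=54=110110 popcount=4 -> skip
r=55=110111 popcount=5 -> skip
r=56=111000 popcount=3 -> skip
r=57=111001 popcount=4 -> skip
r=58=111010 popcount=4 -> skip
r=59=111011 popcount=5 -> skip
r=60=111100 popcount=4 -> skip
r=61=111101 popcount=5 -> skip
r=62=111110 popcount=5 -> skip
r=63=111111 popcount=6 -> skip
r=64=1000000 popcount=1 -> skip
r=65=1000001 popcount=2 -> KEEP
r=66=1000010 popcount=2 -> KEEP
r=67=1000011 popcount=3 -> skip
r=68=1000100 popcount=2 -> KEEP
r=69=1000101 popcount=3 -> skip
r=70=1000110 popcount=3 -> skip
Kept rows: 33 34 36 40 48 65 66 68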